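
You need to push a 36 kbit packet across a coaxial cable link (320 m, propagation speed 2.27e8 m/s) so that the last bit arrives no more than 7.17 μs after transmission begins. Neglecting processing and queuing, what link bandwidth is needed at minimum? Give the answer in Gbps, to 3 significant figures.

Propagation delay = 320 / 227000000 = 1.40969 μs.
Transmission budget = 7.17 − 1.40969 = 5.76031 μs.
R ≥ L / t_tx = 36000 bits / 5.76031e-06 s = 6.25 Gbps.

6.25 Gbps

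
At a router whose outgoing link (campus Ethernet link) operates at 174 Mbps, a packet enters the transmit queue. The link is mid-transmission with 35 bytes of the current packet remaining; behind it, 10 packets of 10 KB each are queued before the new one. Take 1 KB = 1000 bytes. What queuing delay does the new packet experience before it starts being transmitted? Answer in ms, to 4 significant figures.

4.599 ms

Each queued packet: L/R = 80000/174000000 = 0.45977 ms.
10 queued → 4.5977 ms.
Plus remaining 280 bits of current packet: 0.0016092 ms.
Queuing delay = 4.599 ms.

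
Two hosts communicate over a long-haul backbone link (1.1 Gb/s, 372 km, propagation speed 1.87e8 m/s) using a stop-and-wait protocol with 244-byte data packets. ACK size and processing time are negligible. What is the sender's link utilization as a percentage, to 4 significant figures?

t_tx = L/R = 1952/1100000000 = 1.77455e-06 s.
t_prop = 372000/187000000 = 0.0019893 s; RTT = 0.00397861 s.
Cycle = t_tx + RTT = 0.00398038 s.
Utilization = t_tx / cycle = 1.77455e-06/0.00398038 = 0.04458 %.

0.04458 %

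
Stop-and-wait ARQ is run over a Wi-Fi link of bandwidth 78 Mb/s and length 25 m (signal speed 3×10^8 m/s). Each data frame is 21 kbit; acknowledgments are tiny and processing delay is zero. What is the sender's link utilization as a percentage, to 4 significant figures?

99.94 %

t_tx = L/R = 21000/78000000 = 0.000269231 s.
t_prop = 25/300000000 = 8.33333e-08 s; RTT = 1.66667e-07 s.
Cycle = t_tx + RTT = 0.000269397 s.
Utilization = t_tx / cycle = 0.000269231/0.000269397 = 99.94 %.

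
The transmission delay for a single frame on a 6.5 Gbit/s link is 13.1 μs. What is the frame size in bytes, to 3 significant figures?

L = R × t_tx = 6500000000 b/s × 1.31e-05 s = 85150 bits.
In bytes: 85150 / 8 = 10600 bytes.

10600 bytes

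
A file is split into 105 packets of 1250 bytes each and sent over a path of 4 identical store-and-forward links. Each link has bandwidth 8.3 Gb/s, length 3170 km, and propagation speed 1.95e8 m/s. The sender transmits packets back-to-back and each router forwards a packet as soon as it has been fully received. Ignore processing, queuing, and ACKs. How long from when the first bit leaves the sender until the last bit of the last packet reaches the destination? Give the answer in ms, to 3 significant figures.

65.2 ms

Per-hop transmission t_tx = L/R = 10000/8.3e+09 = 0.00120482 ms.
Per-hop propagation t_prop = 3170000/195000000 = 16.2564 ms.
Pipeline fill: first packet needs 4·t_tx to clear all hops; remaining 104 packets each add one t_tx.
Total = (4+105-1)·t_tx + 4·t_prop = 108·0.00120482 + 4·16.2564 = 65.2 ms.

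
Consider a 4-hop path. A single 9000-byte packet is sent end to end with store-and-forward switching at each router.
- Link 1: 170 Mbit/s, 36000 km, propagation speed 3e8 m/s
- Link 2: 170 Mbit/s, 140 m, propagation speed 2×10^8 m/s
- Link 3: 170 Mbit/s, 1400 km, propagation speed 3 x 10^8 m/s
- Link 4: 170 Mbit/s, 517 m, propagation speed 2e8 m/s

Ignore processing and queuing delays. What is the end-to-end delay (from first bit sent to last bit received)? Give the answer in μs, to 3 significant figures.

126000 μs

L = 9000 × 8 = 72000 bits.
Transmission delay per hop = L/R = 72000/170000000 = 423.529 μs; 4 hops → 1694.12 μs.
Propagation delays (d/s per hop): 120000, 0.7, 4666.67, 2.585 μs; sum = 124670 μs.
End-to-end = 126000 μs.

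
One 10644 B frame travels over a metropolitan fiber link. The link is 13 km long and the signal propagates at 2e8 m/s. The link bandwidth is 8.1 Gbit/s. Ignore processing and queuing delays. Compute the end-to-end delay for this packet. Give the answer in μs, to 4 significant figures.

75.51 μs

L = 10644 × 8 = 85152 bits.
Transmission delay = L/R = 85152 / 8100000000 = 10.5126 μs.
Propagation delay = d/s = 13000 m / 200000000 m/s = 65 μs.
Total = 75.51 μs.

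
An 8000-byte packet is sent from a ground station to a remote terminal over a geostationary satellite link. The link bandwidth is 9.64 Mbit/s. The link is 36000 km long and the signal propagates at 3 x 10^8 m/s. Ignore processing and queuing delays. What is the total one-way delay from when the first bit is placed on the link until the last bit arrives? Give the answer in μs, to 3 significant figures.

L = 8000 × 8 = 64000 bits.
Transmission delay = L/R = 64000 / 9640000 = 6639 μs.
Propagation delay = d/s = 36000000 m / 300000000 m/s = 120000 μs.
Total = 127000 μs.

127000 μs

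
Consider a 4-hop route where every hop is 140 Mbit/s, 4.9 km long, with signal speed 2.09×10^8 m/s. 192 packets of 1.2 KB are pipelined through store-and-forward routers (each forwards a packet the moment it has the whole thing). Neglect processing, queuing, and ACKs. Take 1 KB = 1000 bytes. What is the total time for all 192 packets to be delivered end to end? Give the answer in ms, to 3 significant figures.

Per-hop transmission t_tx = L/R = 9600/140000000 = 0.0685714 ms.
Per-hop propagation t_prop = 4900/209000000 = 0.023445 ms.
Pipeline fill: first packet needs 4·t_tx to clear all hops; remaining 191 packets each add one t_tx.
Total = (4+192-1)·t_tx + 4·t_prop = 195·0.0685714 + 4·0.023445 = 13.5 ms.

13.5 ms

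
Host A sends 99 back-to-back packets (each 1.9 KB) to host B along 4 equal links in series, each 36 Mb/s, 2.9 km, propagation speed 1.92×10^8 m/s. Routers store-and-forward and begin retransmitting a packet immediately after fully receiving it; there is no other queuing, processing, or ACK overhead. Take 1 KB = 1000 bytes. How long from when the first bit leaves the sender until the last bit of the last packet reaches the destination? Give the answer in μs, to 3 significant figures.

43100 μs

Per-hop transmission t_tx = L/R = 15200/36000000 = 422.222 μs.
Per-hop propagation t_prop = 2900/192000000 = 15.1042 μs.
Pipeline fill: first packet needs 4·t_tx to clear all hops; remaining 98 packets each add one t_tx.
Total = (4+99-1)·t_tx + 4·t_prop = 102·422.222 + 4·15.1042 = 43100 μs.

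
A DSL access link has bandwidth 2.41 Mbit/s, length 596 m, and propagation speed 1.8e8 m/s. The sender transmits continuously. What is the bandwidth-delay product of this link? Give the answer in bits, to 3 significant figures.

Propagation delay = 596 / 180000000 = 3.31111e-06 s.
BDP = R × t_prop = 2410000 × 3.31111e-06 = 7.97978 bits.

7.98 bits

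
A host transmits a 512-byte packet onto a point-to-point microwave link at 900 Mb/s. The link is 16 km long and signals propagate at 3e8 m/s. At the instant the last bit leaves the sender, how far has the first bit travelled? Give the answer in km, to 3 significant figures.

1.37 km

t_tx = L/R = 4096/900000000 = 4.55111e-06 s.
Distance = s × t_tx = 300000000 × 4.55111e-06 = 1.37 km.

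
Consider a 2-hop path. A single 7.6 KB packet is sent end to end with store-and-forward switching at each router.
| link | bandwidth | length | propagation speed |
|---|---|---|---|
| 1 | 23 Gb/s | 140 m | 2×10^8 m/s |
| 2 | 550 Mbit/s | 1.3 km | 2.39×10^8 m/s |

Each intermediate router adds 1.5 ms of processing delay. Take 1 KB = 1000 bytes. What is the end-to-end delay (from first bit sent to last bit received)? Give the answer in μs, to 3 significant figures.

L = 60800 bits.
Transmission delays (L/R per hop): 2.64348, 110.545 μs; sum = 113.189 μs.
Propagation delays (d/s per hop): 0.7, 5.43933 μs; sum = 6.13933 μs.
Processing at 1 router(s): 1 × 1.5 ms = 1500 μs.
End-to-end = 1620 μs.

1620 μs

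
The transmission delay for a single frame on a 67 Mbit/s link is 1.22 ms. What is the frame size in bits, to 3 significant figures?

81700 bits

L = R × t_tx = 67000000 b/s × 0.00122 s = 81740 bits.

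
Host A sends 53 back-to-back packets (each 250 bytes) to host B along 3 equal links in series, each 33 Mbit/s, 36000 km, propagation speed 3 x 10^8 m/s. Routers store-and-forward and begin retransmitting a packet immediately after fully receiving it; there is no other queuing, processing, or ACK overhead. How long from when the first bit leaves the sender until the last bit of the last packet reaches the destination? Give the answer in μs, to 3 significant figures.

Per-hop transmission t_tx = L/R = 2000/33000000 = 60.6061 μs.
Per-hop propagation t_prop = 36000000/300000000 = 120000 μs.
Pipeline fill: first packet needs 3·t_tx to clear all hops; remaining 52 packets each add one t_tx.
Total = (3+53-1)·t_tx + 3·t_prop = 55·60.6061 + 3·120000 = 363000 μs.

363000 μs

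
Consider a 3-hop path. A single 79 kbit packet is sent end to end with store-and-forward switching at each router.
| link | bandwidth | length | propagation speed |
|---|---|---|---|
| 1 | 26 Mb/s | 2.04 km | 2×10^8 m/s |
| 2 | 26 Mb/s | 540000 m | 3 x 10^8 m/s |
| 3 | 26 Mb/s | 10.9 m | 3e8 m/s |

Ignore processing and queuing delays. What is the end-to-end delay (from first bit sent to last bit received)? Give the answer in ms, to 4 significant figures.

L = 79000 bits.
Transmission delay per hop = L/R = 79000/26000000 = 3.03846 ms; 3 hops → 9.11538 ms.
Propagation delays (d/s per hop): 0.0102, 1.8, 3.63333e-05 ms; sum = 1.81024 ms.
End-to-end = 10.93 ms.

10.93 ms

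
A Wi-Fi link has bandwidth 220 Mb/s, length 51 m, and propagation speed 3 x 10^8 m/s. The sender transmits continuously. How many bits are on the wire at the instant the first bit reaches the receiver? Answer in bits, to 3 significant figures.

37.4 bits

Propagation delay = 51 / 300000000 = 1.7e-07 s.
BDP = R × t_prop = 220000000 × 1.7e-07 = 37.4 bits.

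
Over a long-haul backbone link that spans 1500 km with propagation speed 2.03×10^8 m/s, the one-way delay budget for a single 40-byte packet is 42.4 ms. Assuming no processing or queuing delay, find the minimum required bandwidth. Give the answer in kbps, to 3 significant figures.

9.14 kbps

L = 320 bits.
Propagation delay = 1500000 / 2.03e+08 = 7.38916 ms.
Transmission budget = 42.4 − 7.38916 = 35.0108 ms.
R ≥ L / t_tx = 320 bits / 0.0350108 s = 9.14 kbps.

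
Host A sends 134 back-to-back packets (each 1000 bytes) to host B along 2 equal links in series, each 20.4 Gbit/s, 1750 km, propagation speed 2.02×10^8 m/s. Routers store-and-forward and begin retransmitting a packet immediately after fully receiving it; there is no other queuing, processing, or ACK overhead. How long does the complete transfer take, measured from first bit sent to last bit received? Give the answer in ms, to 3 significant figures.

17.4 ms

Per-hop transmission t_tx = L/R = 8000/20400000000 = 0.000392157 ms.
Per-hop propagation t_prop = 1750000/202000000 = 8.66337 ms.
Pipeline fill: first packet needs 2·t_tx to clear all hops; remaining 133 packets each add one t_tx.
Total = (2+134-1)·t_tx + 2·t_prop = 135·0.000392157 + 2·8.66337 = 17.4 ms.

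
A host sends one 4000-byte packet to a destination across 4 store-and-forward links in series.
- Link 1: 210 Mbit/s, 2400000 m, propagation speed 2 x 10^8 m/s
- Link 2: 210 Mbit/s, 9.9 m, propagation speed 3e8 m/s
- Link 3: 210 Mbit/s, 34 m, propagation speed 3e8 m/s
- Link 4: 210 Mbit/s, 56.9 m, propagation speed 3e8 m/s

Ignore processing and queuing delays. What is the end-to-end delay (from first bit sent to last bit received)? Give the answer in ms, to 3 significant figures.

12.6 ms

L = 4000 × 8 = 32000 bits.
Transmission delay per hop = L/R = 32000/210000000 = 0.152381 ms; 4 hops → 0.609524 ms.
Propagation delays (d/s per hop): 12, 3.3e-05, 0.000113333, 0.000189667 ms; sum = 12.0003 ms.
End-to-end = 12.6 ms.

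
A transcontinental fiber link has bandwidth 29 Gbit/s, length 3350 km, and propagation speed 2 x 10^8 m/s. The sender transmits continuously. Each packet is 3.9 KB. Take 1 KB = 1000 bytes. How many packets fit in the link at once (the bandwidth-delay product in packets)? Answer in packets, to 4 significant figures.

15570 packets

Propagation delay = 3350000 / 200000000 = 0.01675 s.
BDP = R × t_prop = 29000000000 × 0.01675 = 485750000 bits.
In packets of 31200 bits: 15570 packets.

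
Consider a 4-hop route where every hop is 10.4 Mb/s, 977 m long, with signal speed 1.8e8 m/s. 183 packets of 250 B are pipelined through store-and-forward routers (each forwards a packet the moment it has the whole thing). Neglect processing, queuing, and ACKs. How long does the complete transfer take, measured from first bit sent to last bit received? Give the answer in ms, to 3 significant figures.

35.8 ms

Per-hop transmission t_tx = L/R = 2000/10400000 = 0.192308 ms.
Per-hop propagation t_prop = 977/180000000 = 0.00542778 ms.
Pipeline fill: first packet needs 4·t_tx to clear all hops; remaining 182 packets each add one t_tx.
Total = (4+183-1)·t_tx + 4·t_prop = 186·0.192308 + 4·0.00542778 = 35.8 ms.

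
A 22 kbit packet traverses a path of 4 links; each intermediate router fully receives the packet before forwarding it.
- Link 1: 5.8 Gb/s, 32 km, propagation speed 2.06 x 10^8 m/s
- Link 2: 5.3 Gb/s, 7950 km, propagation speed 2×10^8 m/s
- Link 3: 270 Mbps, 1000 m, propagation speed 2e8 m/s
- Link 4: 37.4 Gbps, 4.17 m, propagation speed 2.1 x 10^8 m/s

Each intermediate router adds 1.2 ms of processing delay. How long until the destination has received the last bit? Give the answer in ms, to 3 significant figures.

43.6 ms

L = 22000 bits.
Transmission delays (L/R per hop): 0.0037931, 0.00415094, 0.0814815, 0.000588235 ms; sum = 0.0900138 ms.
Propagation delays (d/s per hop): 0.15534, 39.75, 0.005, 1.98571e-05 ms; sum = 39.9104 ms.
Processing at 3 router(s): 3 × 1.2 ms = 3.6 ms.
End-to-end = 43.6 ms.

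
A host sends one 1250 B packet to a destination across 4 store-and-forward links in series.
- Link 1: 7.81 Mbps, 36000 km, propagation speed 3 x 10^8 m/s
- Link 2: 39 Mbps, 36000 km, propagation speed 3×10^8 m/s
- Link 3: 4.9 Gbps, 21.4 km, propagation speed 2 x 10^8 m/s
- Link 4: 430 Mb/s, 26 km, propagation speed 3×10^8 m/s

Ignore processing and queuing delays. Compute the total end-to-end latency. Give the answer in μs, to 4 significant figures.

241800 μs

L = 1250 × 8 = 10000 bits.
Transmission delays (L/R per hop): 1280.41, 256.41, 2.04082, 23.2558 μs; sum = 1562.12 μs.
Propagation delays (d/s per hop): 120000, 120000, 107, 86.6667 μs; sum = 240194 μs.
End-to-end = 241800 μs.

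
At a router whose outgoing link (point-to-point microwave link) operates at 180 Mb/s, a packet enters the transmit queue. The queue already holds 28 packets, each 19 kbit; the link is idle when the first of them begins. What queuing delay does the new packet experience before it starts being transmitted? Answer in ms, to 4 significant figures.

2.956 ms

Each queued packet: L/R = 19000/180000000 = 0.105556 ms.
28 queued → 2.95556 ms.
Queuing delay = 2.956 ms.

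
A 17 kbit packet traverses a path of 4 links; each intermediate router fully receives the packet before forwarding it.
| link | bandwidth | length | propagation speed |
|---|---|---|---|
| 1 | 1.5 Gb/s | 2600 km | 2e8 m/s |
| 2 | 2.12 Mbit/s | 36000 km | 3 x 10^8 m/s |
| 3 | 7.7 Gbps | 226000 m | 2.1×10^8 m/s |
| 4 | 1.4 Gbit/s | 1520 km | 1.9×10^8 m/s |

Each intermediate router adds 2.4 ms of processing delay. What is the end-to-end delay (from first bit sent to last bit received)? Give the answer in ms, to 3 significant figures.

157 ms

L = 17000 bits.
Transmission delays (L/R per hop): 0.0113333, 8.01887, 0.00220779, 0.0121429 ms; sum = 8.04455 ms.
Propagation delays (d/s per hop): 13, 120, 1.07619, 8 ms; sum = 142.076 ms.
Processing at 3 router(s): 3 × 2.4 ms = 7.2 ms.
End-to-end = 157 ms.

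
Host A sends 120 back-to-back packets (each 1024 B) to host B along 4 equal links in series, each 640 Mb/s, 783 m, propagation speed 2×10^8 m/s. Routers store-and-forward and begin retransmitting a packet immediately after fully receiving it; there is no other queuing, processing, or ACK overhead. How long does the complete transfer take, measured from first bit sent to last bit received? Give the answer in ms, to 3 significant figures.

Per-hop transmission t_tx = L/R = 8192/640000000 = 0.0128 ms.
Per-hop propagation t_prop = 783/200000000 = 0.003915 ms.
Pipeline fill: first packet needs 4·t_tx to clear all hops; remaining 119 packets each add one t_tx.
Total = (4+120-1)·t_tx + 4·t_prop = 123·0.0128 + 4·0.003915 = 1.59 ms.

1.59 ms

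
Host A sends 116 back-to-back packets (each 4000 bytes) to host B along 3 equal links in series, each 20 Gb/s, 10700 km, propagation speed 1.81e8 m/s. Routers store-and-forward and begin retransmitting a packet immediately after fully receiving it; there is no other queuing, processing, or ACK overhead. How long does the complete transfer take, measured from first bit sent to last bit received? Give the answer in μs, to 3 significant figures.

178000 μs

Per-hop transmission t_tx = L/R = 32000/20000000000 = 1.6 μs.
Per-hop propagation t_prop = 10700000/181000000 = 59116 μs.
Pipeline fill: first packet needs 3·t_tx to clear all hops; remaining 115 packets each add one t_tx.
Total = (3+116-1)·t_tx + 3·t_prop = 118·1.6 + 3·59116 = 178000 μs.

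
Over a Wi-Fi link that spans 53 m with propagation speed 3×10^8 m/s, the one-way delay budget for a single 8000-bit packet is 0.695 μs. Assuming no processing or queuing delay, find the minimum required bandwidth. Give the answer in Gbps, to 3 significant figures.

15.4 Gbps

Propagation delay = 53 / 300000000 = 0.176667 μs.
Transmission budget = 0.695 − 0.176667 = 0.518333 μs.
R ≥ L / t_tx = 8000 bits / 5.18333e-07 s = 15.4 Gbps.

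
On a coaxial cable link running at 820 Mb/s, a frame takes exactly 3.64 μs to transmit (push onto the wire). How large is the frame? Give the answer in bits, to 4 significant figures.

2985 bits

L = R × t_tx = 820000000 b/s × 3.64e-06 s = 2984.8 bits.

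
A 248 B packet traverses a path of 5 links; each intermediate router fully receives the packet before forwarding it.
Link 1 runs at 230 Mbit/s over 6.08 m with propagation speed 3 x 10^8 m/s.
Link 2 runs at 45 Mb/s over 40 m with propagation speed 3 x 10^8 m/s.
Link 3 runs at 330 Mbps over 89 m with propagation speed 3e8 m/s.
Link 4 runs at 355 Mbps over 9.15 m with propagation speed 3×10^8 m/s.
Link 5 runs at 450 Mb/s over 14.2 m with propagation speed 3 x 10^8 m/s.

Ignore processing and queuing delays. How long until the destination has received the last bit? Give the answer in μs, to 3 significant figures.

69.3 μs

L = 248 × 8 = 1984 bits.
Transmission delays (L/R per hop): 8.62609, 44.0889, 6.01212, 5.58873, 4.40889 μs; sum = 68.7247 μs.
Propagation delays (d/s per hop): 0.0202667, 0.133333, 0.296667, 0.0305, 0.0473333 μs; sum = 0.5281 μs.
End-to-end = 69.3 μs.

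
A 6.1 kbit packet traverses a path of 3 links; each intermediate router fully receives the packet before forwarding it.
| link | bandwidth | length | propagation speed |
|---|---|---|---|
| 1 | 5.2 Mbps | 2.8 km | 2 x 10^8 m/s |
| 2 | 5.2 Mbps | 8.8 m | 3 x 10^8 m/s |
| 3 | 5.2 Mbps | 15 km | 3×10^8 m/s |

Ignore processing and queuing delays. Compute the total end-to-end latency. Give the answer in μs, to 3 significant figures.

3580 μs

L = 6100 bits.
Transmission delay per hop = L/R = 6100/5200000 = 1173.08 μs; 3 hops → 3519.23 μs.
Propagation delays (d/s per hop): 14, 0.0293333, 50 μs; sum = 64.0293 μs.
End-to-end = 3580 μs.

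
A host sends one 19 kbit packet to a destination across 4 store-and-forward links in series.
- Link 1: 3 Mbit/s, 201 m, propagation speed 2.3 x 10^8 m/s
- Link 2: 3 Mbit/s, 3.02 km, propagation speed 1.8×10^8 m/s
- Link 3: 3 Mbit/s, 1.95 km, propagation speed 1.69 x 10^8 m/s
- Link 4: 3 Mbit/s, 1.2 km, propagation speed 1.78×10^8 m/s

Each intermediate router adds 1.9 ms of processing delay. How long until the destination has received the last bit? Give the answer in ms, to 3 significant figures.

31.1 ms

L = 19000 bits.
Transmission delay per hop = L/R = 19000/3000000 = 6.33333 ms; 4 hops → 25.3333 ms.
Propagation delays (d/s per hop): 0.000873913, 0.0167778, 0.0115385, 0.00674157 ms; sum = 0.0359317 ms.
Processing at 3 router(s): 3 × 1.9 ms = 5.7 ms.
End-to-end = 31.1 ms.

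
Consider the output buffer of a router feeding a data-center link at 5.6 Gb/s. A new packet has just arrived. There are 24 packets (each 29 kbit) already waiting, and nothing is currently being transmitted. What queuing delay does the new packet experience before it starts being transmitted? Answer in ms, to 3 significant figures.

0.124 ms

Each queued packet: L/R = 29000/5600000000 = 0.00517857 ms.
24 queued → 0.124286 ms.
Queuing delay = 0.124 ms.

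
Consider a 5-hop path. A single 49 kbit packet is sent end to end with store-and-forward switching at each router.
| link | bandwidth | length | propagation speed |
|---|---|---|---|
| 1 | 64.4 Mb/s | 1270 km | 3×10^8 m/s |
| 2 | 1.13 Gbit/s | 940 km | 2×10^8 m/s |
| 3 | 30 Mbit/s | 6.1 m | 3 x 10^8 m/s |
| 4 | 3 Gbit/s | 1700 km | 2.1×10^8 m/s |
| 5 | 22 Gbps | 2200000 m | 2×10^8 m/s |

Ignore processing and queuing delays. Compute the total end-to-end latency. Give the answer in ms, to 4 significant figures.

L = 49000 bits.
Transmission delays (L/R per hop): 0.76087, 0.0433628, 1.63333, 0.0163333, 0.00222727 ms; sum = 2.45613 ms.
Propagation delays (d/s per hop): 4.23333, 4.7, 2.03333e-05, 8.09524, 11 ms; sum = 28.0286 ms.
End-to-end = 30.48 ms.

30.48 ms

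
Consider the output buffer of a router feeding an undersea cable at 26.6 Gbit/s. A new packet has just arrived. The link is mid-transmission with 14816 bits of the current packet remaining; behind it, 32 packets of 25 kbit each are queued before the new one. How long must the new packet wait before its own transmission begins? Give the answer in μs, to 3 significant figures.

Each queued packet: L/R = 25000/26600000000 = 0.93985 μs.
32 queued → 30.0752 μs.
Plus remaining 14816 bits of current packet: 0.556992 μs.
Queuing delay = 30.6 μs.

30.6 μs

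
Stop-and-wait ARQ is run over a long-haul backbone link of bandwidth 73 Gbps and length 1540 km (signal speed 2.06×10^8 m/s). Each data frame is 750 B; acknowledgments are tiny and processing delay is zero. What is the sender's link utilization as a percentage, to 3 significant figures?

0.000550 %

t_tx = L/R = 6000/73000000000 = 8.21918e-08 s.
t_prop = 1540000/206000000 = 0.00747573 s; RTT = 0.0149515 s.
Cycle = t_tx + RTT = 0.0149515 s.
Utilization = t_tx / cycle = 8.21918e-08/0.0149515 = 0.000550 %.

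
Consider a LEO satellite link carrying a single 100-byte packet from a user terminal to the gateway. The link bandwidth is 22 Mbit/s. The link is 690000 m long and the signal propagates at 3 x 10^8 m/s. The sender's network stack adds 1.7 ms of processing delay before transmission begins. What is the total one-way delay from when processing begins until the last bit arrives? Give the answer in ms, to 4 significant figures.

L = 100 × 8 = 800 bits.
Transmission delay = L/R = 800 / 22000000 = 0.0363636 ms.
Propagation delay = d/s = 690000 m / 300000000 m/s = 2.3 ms.
Plus processing delay 1.7 ms = 1.7 ms.
Total = 4.036 ms.

4.036 ms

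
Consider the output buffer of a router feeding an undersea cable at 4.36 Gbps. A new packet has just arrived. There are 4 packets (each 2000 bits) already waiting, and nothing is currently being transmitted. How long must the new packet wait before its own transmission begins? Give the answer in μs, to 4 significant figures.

1.835 μs

Each queued packet: L/R = 2000/4360000000 = 0.458716 μs.
4 queued → 1.83486 μs.
Queuing delay = 1.835 μs.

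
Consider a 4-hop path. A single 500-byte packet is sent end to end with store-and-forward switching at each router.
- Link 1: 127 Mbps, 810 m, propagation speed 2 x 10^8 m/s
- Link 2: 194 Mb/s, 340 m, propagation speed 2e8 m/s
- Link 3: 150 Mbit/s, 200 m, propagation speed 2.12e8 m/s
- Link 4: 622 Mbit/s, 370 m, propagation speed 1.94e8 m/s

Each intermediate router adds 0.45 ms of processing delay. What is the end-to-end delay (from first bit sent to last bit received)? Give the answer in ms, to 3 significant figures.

1.44 ms

L = 500 × 8 = 4000 bits.
Transmission delays (L/R per hop): 0.0314961, 0.0206186, 0.0266667, 0.00643087 ms; sum = 0.0852122 ms.
Propagation delays (d/s per hop): 0.00405, 0.0017, 0.000943396, 0.00190722 ms; sum = 0.00860061 ms.
Processing at 3 router(s): 3 × 0.45 ms = 1.35 ms.
End-to-end = 1.44 ms.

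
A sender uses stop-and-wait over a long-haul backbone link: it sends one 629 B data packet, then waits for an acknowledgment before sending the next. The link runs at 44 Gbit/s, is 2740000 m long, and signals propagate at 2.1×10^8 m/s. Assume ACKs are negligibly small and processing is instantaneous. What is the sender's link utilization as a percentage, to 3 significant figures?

0.000438 %

t_tx = L/R = 5032/44000000000 = 1.14364e-07 s.
t_prop = 2740000/210000000 = 0.0130476 s; RTT = 0.0260952 s.
Cycle = t_tx + RTT = 0.0260954 s.
Utilization = t_tx / cycle = 1.14364e-07/0.0260954 = 0.000438 %.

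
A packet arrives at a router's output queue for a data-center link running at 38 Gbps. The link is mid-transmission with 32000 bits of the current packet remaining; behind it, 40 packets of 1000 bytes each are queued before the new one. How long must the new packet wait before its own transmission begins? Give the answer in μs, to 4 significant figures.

Each queued packet: L/R = 8000/38000000000 = 0.210526 μs.
40 queued → 8.42105 μs.
Plus remaining 32000 bits of current packet: 0.842105 μs.
Queuing delay = 9.263 μs.

9.263 μs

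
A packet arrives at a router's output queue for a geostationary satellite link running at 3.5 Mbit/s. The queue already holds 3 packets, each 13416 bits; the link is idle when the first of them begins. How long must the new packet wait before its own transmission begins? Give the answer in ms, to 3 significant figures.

Each queued packet: L/R = 13416/3500000 = 3.83314 ms.
3 queued → 11.4994 ms.
Queuing delay = 11.5 ms.

11.5 ms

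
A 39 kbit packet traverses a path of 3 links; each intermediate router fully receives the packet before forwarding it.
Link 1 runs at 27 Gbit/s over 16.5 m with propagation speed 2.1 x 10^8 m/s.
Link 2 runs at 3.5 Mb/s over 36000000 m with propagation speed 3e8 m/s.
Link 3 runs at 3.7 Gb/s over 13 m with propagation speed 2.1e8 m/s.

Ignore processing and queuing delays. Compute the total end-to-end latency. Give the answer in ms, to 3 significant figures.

131 ms

L = 39000 bits.
Transmission delays (L/R per hop): 0.00144444, 11.1429, 0.0105405 ms; sum = 11.1548 ms.
Propagation delays (d/s per hop): 7.85714e-05, 120, 6.19048e-05 ms; sum = 120 ms.
End-to-end = 131 ms.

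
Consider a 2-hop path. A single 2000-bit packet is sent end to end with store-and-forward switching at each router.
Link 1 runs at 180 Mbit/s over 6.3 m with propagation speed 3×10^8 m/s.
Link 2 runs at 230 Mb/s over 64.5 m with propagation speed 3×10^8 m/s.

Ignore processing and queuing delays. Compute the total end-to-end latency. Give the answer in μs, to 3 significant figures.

20.0 μs

Transmission delays (L/R per hop): 11.1111, 8.69565 μs; sum = 19.8068 μs.
Propagation delays (d/s per hop): 0.021, 0.215 μs; sum = 0.236 μs.
End-to-end = 20.0 μs.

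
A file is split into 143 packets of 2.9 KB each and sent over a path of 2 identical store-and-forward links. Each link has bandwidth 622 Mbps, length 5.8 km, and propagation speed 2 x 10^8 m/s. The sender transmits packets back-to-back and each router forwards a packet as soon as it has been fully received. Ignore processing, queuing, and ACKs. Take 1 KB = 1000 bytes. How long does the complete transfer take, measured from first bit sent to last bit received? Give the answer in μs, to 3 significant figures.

5430 μs

Per-hop transmission t_tx = L/R = 23200/622000000 = 37.299 μs.
Per-hop propagation t_prop = 5800/200000000 = 29 μs.
Pipeline fill: first packet needs 2·t_tx to clear all hops; remaining 142 packets each add one t_tx.
Total = (2+143-1)·t_tx + 2·t_prop = 144·37.299 + 2·29 = 5430 μs.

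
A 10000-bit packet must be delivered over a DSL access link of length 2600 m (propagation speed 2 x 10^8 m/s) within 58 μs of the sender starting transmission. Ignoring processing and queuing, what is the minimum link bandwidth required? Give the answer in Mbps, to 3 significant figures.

Propagation delay = 2600 / 200000000 = 13 μs.
Transmission budget = 58 − 13 = 45 μs.
R ≥ L / t_tx = 10000 bits / 4.5e-05 s = 222 Mbps.

222 Mbps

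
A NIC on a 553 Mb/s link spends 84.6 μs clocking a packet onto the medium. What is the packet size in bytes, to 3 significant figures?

L = R × t_tx = 553000000 b/s × 8.46e-05 s = 46783.8 bits.
In bytes: 46783.8 / 8 = 5850 bytes.

5850 bytes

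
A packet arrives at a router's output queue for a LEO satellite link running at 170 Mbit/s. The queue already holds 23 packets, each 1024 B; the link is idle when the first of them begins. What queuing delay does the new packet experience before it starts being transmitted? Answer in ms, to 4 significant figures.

Each queued packet: L/R = 8192/170000000 = 0.0481882 ms.
23 queued → 1.10833 ms.
Queuing delay = 1.108 ms.

1.108 ms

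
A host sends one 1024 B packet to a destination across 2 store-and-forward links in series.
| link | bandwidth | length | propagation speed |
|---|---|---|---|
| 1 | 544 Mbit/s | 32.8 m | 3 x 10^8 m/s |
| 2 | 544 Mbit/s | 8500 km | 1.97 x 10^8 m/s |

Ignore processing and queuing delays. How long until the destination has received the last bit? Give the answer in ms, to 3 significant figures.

L = 1024 × 8 = 8192 bits.
Transmission delay per hop = L/R = 8192/544000000 = 0.0150588 ms; 2 hops → 0.0301176 ms.
Propagation delays (d/s per hop): 0.000109333, 43.1472 ms; sum = 43.1473 ms.
End-to-end = 43.2 ms.

43.2 ms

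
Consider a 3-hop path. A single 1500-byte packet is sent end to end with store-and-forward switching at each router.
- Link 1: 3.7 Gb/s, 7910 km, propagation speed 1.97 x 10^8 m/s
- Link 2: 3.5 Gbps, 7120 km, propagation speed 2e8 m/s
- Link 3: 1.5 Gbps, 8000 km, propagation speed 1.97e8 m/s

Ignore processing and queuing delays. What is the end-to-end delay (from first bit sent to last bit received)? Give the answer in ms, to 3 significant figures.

116 ms

L = 1500 × 8 = 12000 bits.
Transmission delays (L/R per hop): 0.00324324, 0.00342857, 0.008 ms; sum = 0.0146718 ms.
Propagation delays (d/s per hop): 40.1523, 35.6, 40.6091 ms; sum = 116.361 ms.
End-to-end = 116 ms.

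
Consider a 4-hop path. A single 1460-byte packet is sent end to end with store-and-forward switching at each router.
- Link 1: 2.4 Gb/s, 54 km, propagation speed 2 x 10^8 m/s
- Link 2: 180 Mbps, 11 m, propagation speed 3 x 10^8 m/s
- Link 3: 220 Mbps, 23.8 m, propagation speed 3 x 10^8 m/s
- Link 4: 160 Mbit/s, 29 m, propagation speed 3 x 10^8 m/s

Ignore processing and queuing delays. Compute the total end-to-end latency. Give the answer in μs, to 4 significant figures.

466.1 μs

L = 1460 × 8 = 11680 bits.
Transmission delays (L/R per hop): 4.86667, 64.8889, 53.0909, 73 μs; sum = 195.846 μs.
Propagation delays (d/s per hop): 270, 0.0366667, 0.0793333, 0.0966667 μs; sum = 270.213 μs.
End-to-end = 466.1 μs.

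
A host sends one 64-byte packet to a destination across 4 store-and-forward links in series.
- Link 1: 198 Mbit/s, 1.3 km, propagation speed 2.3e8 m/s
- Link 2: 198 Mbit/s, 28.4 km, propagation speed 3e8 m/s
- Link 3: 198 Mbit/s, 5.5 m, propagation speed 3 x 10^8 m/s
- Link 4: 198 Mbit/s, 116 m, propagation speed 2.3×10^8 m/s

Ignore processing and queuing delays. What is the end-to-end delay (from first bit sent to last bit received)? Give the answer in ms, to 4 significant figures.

0.1112 ms

L = 64 × 8 = 512 bits.
Transmission delay per hop = L/R = 512/198000000 = 0.00258586 ms; 4 hops → 0.0103434 ms.
Propagation delays (d/s per hop): 0.00565217, 0.0946667, 1.83333e-05, 0.000504348 ms; sum = 0.100842 ms.
End-to-end = 0.1112 ms.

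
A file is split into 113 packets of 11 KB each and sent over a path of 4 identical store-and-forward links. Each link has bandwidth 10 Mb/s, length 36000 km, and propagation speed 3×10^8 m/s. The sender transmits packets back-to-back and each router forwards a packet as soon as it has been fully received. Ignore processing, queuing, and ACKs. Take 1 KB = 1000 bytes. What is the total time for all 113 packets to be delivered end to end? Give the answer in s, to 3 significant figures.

Per-hop transmission t_tx = L/R = 88000/10000000 = 0.0088 s.
Per-hop propagation t_prop = 36000000/300000000 = 0.12 s.
Pipeline fill: first packet needs 4·t_tx to clear all hops; remaining 112 packets each add one t_tx.
Total = (4+113-1)·t_tx + 4·t_prop = 116·0.0088 + 4·0.12 = 1.50 s.

1.50 s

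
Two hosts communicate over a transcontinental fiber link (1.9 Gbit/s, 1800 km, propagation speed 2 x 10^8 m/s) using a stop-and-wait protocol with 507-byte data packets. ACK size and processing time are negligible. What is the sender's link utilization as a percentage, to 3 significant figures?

t_tx = L/R = 4056/1900000000 = 2.13474e-06 s.
t_prop = 1800000/200000000 = 0.009 s; RTT = 0.018 s.
Cycle = t_tx + RTT = 0.0180021 s.
Utilization = t_tx / cycle = 2.13474e-06/0.0180021 = 0.0119 %.

0.0119 %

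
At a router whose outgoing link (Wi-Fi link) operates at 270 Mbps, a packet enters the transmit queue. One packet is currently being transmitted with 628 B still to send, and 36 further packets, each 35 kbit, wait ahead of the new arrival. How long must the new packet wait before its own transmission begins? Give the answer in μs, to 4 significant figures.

Each queued packet: L/R = 35000/270000000 = 129.63 μs.
36 queued → 4666.67 μs.
Plus remaining 5024 bits of current packet: 18.6074 μs.
Queuing delay = 4685 μs.

4685 μs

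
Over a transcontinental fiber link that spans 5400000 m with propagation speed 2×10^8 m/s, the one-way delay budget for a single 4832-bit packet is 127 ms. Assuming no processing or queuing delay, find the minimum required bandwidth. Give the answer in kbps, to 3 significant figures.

Propagation delay = 5400000 / 200000000 = 27 ms.
Transmission budget = 127 − 27 = 100 ms.
R ≥ L / t_tx = 4832 bits / 0.1 s = 48.3 kbps.

48.3 kbps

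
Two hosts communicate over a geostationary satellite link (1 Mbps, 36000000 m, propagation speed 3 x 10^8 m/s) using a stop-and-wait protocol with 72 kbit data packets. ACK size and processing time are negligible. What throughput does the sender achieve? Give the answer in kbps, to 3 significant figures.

t_tx = L/R = 72000/1000000 = 0.072 s.
t_prop = 36000000/300000000 = 0.12 s; RTT = 0.24 s.
Cycle = t_tx + RTT = 0.312 s.
Throughput = L / cycle = 72000 / 0.312 = 231 kbps.

231 kbps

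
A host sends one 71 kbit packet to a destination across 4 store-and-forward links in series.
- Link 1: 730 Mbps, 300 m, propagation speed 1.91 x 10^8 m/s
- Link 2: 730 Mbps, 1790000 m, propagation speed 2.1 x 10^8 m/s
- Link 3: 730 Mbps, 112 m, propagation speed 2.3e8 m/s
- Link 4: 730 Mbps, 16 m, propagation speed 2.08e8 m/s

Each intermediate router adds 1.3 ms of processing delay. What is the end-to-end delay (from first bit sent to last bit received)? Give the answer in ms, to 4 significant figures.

12.81 ms

L = 71000 bits.
Transmission delay per hop = L/R = 71000/730000000 = 0.0972603 ms; 4 hops → 0.389041 ms.
Propagation delays (d/s per hop): 0.00157068, 8.52381, 0.000486957, 7.69231e-05 ms; sum = 8.52594 ms.
Processing at 3 router(s): 3 × 1.3 ms = 3.9 ms.
End-to-end = 12.81 ms.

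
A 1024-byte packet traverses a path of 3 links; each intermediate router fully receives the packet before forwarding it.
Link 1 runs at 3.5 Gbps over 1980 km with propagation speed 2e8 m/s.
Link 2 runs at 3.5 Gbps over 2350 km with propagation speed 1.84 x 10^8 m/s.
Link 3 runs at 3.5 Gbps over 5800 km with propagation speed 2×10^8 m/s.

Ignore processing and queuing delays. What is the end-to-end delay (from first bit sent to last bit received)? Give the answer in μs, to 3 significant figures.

L = 1024 × 8 = 8192 bits.
Transmission delay per hop = L/R = 8192/3500000000 = 2.34057 μs; 3 hops → 7.02171 μs.
Propagation delays (d/s per hop): 9900, 12771.7, 29000 μs; sum = 51671.7 μs.
End-to-end = 51700 μs.

51700 μs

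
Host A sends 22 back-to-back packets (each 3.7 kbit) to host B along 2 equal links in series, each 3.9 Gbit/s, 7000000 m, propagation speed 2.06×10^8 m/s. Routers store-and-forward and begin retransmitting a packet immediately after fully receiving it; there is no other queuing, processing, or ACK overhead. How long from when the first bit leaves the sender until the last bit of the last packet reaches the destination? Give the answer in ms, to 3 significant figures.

Per-hop transmission t_tx = L/R = 3700/3900000000 = 0.000948718 ms.
Per-hop propagation t_prop = 7000000/206000000 = 33.9806 ms.
Pipeline fill: first packet needs 2·t_tx to clear all hops; remaining 21 packets each add one t_tx.
Total = (2+22-1)·t_tx + 2·t_prop = 23·0.000948718 + 2·33.9806 = 68.0 ms.

68.0 ms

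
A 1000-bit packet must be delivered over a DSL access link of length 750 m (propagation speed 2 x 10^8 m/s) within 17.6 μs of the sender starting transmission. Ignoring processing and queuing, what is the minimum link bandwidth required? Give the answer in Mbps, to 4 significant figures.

72.20 Mbps

Propagation delay = 750 / 200000000 = 3.75 μs.
Transmission budget = 17.6 − 3.75 = 13.85 μs.
R ≥ L / t_tx = 1000 bits / 1.385e-05 s = 72.20 Mbps.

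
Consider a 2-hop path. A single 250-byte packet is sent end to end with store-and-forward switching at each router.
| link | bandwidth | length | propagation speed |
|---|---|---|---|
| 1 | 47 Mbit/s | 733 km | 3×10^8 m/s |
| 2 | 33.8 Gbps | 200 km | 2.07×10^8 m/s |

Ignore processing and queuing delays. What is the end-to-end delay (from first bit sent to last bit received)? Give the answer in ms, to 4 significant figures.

3.452 ms

L = 250 × 8 = 2000 bits.
Transmission delays (L/R per hop): 0.0425532, 5.91716e-05 ms; sum = 0.0426124 ms.
Propagation delays (d/s per hop): 2.44333, 0.966184 ms; sum = 3.40952 ms.
End-to-end = 3.452 ms.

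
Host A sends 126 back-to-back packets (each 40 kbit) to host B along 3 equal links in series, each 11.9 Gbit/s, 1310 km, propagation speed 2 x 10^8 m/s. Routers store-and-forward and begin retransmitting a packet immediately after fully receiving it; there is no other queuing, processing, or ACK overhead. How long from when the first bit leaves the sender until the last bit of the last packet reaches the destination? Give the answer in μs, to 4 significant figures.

Per-hop transmission t_tx = L/R = 40000/11900000000 = 3.36134 μs.
Per-hop propagation t_prop = 1310000/200000000 = 6550 μs.
Pipeline fill: first packet needs 3·t_tx to clear all hops; remaining 125 packets each add one t_tx.
Total = (3+126-1)·t_tx + 3·t_prop = 128·3.36134 + 3·6550 = 20080 μs.

20080 μs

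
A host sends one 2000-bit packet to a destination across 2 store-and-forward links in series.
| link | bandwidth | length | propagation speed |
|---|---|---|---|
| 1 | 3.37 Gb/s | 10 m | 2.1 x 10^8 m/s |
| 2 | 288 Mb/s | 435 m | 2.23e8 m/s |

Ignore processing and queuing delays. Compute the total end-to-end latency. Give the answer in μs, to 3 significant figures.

9.54 μs

Transmission delays (L/R per hop): 0.593472, 6.94444 μs; sum = 7.53792 μs.
Propagation delays (d/s per hop): 0.047619, 1.95067 μs; sum = 1.99829 μs.
End-to-end = 9.54 μs.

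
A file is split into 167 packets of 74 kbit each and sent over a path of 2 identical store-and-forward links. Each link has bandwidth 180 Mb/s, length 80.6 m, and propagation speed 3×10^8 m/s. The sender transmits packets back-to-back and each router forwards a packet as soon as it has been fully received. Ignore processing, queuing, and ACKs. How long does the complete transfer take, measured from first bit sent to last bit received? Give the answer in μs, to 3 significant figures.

69100 μs

Per-hop transmission t_tx = L/R = 74000/180000000 = 411.111 μs.
Per-hop propagation t_prop = 80.6/300000000 = 0.268667 μs.
Pipeline fill: first packet needs 2·t_tx to clear all hops; remaining 166 packets each add one t_tx.
Total = (2+167-1)·t_tx + 2·t_prop = 168·411.111 + 2·0.268667 = 69100 μs.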